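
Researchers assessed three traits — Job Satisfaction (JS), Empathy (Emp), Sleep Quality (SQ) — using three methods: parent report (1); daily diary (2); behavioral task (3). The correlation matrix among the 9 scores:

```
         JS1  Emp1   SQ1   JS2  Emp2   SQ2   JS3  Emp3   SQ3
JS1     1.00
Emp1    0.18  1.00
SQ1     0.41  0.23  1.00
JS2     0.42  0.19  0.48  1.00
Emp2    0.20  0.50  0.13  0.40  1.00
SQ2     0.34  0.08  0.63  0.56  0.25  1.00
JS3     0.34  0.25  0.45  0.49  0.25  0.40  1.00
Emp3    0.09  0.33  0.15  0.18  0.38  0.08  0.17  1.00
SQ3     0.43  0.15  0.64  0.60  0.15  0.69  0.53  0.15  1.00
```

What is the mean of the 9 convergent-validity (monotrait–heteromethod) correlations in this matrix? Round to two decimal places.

Convergent values: 0.42, 0.34, 0.49, 0.50, 0.33, 0.38, 0.63, 0.64, 0.69; mean = 4.42/9 = 0.49.

0.49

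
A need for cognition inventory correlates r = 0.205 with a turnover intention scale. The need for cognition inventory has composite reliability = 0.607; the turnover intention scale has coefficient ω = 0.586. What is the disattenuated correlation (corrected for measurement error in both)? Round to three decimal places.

r_true = r_obs / √(r_xx · r_yy) = 0.205 / √(0.607 × 0.586) = 0.205 / √0.355702 = 0.205 / 0.5964 ≈ 0.344.

0.344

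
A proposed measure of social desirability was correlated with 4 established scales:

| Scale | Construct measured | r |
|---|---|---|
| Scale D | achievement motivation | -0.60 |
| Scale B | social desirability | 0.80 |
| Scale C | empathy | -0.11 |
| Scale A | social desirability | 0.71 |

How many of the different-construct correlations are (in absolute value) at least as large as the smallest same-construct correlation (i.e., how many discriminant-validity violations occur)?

0

Convergent (same construct = social desirability): Scale B, Scale A.
Smallest convergent = 0.71. Discriminant |r|: 0.60, 0.11; count ≥ 0.71 → 0.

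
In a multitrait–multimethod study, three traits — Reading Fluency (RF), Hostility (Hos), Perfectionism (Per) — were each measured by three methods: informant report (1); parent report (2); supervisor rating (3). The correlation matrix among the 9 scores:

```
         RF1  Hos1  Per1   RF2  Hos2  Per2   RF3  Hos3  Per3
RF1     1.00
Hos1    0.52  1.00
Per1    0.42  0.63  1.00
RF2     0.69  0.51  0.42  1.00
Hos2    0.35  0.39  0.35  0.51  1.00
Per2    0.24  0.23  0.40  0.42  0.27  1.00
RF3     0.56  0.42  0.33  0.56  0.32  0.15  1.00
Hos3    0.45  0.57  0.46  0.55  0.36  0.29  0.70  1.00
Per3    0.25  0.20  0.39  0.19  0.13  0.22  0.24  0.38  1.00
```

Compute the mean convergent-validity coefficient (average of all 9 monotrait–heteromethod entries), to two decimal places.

Convergent values: 0.69, 0.56, 0.56, 0.39, 0.57, 0.36, 0.40, 0.39, 0.22; mean = 4.14/9 = 0.46.

0.46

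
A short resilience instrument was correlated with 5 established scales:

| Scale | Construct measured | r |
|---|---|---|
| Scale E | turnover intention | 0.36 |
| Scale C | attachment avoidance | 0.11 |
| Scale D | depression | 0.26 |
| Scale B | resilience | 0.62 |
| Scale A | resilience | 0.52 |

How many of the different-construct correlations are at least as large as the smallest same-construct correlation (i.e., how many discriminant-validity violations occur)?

Convergent (same construct = resilience): Scale B, Scale A.
Smallest convergent = 0.52. Discriminant values: 0.36, 0.11, 0.26; count ≥ 0.52 → 0.

0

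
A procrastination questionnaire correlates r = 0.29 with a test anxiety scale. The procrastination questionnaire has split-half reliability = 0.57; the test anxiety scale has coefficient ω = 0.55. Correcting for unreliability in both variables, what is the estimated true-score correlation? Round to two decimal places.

r_true = r_obs / √(r_xx · r_yy) = 0.29 / √(0.57 × 0.55) = 0.29 / √0.3135 = 0.29 / 0.5599 ≈ 0.52.

0.52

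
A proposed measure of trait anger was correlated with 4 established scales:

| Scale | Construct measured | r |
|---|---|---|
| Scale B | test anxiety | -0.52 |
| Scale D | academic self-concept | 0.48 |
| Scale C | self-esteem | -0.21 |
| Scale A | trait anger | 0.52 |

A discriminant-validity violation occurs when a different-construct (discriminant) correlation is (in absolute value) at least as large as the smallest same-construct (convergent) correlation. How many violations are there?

1

Convergent (same construct = trait anger): Scale A.
Smallest convergent = 0.52. Discriminant |r|: 0.52, 0.48, 0.21; count ≥ 0.52 → 1.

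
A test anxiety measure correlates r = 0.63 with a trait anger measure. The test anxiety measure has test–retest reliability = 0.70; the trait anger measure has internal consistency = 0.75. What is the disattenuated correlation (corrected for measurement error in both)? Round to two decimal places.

0.87

r_true = r_obs / √(r_xx · r_yy) = 0.63 / √(0.70 × 0.75) = 0.63 / √0.5250 = 0.63 / 0.7246 ≈ 0.87.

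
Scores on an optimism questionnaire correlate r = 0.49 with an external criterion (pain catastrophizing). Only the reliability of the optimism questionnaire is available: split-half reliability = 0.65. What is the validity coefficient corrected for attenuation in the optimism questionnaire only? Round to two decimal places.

Single correction: r_c = r_obs / √r_xx = 0.49 / √0.65 = 0.49 / 0.8062 ≈ 0.61.

0.61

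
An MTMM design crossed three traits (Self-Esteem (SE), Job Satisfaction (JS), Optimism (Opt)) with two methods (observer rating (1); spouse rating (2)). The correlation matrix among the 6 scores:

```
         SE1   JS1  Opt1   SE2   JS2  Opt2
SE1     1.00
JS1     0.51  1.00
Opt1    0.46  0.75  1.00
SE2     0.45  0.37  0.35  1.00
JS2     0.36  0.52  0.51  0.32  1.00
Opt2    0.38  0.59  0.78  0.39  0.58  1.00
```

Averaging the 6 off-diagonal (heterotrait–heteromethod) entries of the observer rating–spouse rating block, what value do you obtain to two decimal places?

HTHM values (method 1 × method 2): 0.36, 0.38, 0.37, 0.59, 0.35, 0.51; mean = 2.56/6 = 0.43.

0.43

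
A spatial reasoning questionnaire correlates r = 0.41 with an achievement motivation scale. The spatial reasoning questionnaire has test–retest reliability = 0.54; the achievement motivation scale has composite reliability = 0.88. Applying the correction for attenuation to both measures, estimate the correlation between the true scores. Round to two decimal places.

0.59

r_true = r_obs / √(r_xx · r_yy) = 0.41 / √(0.54 × 0.88) = 0.41 / √0.4752 = 0.41 / 0.6893 ≈ 0.59.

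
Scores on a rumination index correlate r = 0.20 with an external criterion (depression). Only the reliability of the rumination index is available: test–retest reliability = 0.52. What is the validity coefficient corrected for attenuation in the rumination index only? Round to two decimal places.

Single correction: r_c = r_obs / √r_xx = 0.20 / √0.52 = 0.20 / 0.7211 ≈ 0.28.

0.28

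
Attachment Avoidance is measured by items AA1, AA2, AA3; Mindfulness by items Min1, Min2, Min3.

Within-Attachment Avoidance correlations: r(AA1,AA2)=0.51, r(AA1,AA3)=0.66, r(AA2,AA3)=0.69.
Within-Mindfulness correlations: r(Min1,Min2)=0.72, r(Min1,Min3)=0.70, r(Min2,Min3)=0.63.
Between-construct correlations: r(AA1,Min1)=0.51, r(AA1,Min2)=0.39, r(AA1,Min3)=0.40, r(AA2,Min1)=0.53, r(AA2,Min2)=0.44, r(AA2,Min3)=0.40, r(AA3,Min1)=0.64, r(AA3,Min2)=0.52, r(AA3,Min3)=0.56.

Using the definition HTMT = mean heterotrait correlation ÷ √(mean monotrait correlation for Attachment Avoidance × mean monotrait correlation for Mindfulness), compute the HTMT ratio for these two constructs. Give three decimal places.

0.749

Mean between = 4.39/9 = 0.4878.
Mean within-AA = 1.86/3 = 0.6200; mean within-Min = 2.05/3 = 0.6833.
Geometric mean = √(0.6200 × 0.6833) = 0.6509.
HTMT = 0.4878 / 0.6509 = 0.749.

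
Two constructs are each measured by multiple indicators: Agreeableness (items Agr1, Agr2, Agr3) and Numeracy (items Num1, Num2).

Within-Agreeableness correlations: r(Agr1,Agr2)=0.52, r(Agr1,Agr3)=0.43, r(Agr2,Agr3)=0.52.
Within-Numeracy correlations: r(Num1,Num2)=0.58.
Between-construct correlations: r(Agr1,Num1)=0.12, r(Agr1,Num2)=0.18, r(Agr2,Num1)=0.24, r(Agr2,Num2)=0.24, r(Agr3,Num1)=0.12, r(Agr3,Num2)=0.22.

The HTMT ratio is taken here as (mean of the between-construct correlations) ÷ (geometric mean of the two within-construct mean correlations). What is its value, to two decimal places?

0.35

Mean heterotrait r = 1.12/6 = 0.1867.
Mean within-Agr = 1.47/3 = 0.4900; mean within-Num = 0.58/1 = 0.5800.
Geometric mean = √(0.4900 × 0.5800) = 0.5331.
HTMT = 0.1867 / 0.5331 = 0.35.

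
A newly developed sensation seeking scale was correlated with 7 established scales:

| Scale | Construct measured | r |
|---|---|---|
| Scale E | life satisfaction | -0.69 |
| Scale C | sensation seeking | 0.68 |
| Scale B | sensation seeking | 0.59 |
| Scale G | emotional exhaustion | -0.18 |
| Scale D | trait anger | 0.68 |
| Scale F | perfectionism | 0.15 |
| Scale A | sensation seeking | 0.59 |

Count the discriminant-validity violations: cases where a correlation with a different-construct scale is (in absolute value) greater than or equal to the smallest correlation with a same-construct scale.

Convergent (same construct = sensation seeking): Scale C, Scale B, Scale A.
Smallest convergent = 0.59. Discriminant |r|: 0.69, 0.18, 0.68, 0.15; count ≥ 0.59 → 2.

2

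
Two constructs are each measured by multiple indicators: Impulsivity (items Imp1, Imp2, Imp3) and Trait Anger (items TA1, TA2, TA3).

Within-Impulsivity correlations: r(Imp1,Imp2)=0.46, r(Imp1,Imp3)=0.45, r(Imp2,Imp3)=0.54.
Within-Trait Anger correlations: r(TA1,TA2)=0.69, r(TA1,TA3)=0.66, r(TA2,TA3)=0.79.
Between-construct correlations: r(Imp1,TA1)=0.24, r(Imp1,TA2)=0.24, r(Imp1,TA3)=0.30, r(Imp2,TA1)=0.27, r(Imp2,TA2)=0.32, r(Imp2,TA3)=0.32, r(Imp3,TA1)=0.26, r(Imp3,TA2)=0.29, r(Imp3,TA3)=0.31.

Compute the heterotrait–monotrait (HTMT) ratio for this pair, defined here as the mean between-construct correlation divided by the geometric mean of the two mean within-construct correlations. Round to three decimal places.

Mean heterotrait r = 2.55/9 = 0.2833.
Mean within-Imp = 1.45/3 = 0.4833; mean within-TA = 2.14/3 = 0.7133.
Geometric mean = √(0.4833 × 0.7133) = 0.5871.
HTMT = 0.2833 / 0.5871 = 0.483.

0.483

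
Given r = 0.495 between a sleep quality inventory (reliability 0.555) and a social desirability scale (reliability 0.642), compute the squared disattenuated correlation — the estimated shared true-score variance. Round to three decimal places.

0.688

Disattenuated r = 0.495 / √(0.555 × 0.642) = 0.495 / 0.5969 = 0.8293.
Shared true-score variance = 0.8293² = 0.6877 ≈ 0.688.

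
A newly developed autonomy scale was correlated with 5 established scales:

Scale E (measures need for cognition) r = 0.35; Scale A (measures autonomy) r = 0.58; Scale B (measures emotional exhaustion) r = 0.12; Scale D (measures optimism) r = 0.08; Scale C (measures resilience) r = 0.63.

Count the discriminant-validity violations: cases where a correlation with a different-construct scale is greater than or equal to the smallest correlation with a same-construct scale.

Convergent (same construct = autonomy): Scale A.
Smallest convergent = 0.58. Discriminant values: 0.35, 0.12, 0.08, 0.63; count ≥ 0.58 → 1.

1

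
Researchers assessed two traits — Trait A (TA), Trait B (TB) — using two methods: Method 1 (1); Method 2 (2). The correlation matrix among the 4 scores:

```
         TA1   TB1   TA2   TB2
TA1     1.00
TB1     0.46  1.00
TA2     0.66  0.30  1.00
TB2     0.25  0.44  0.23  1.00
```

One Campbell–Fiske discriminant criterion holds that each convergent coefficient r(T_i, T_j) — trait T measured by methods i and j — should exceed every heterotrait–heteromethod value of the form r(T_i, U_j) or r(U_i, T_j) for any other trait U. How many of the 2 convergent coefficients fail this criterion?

0

Checking each validity diagonal entry against its comparison values:
TA (methods 1·2): 0.66 vs {0.25, 0.30} → pass.
TB (methods 1·2): 0.44 vs {0.30, 0.25} → pass.
0 of 2 fail.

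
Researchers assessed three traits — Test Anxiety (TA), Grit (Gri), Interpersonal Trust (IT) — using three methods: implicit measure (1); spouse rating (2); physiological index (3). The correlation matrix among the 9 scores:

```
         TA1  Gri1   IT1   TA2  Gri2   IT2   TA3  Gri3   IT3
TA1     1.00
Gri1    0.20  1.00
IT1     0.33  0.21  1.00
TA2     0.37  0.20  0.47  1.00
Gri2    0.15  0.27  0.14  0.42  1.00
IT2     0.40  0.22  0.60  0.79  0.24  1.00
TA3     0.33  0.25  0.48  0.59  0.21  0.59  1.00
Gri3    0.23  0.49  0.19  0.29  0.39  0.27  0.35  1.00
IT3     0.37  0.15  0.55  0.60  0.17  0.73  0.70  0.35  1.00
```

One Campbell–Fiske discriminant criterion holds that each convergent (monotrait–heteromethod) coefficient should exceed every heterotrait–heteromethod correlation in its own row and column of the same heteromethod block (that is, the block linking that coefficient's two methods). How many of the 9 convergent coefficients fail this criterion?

Each convergent coefficient versus the relevant comparison correlations:
TA (methods 1·2): 0.37 vs {0.15, 0.20, 0.40, 0.47} → fail.
TA (methods 1·3): 0.33 vs {0.23, 0.25, 0.37, 0.48} → fail.
TA (methods 2·3): 0.59 vs {0.29, 0.21, 0.60, 0.59} → fail.
Gri (methods 1·2): 0.27 vs {0.20, 0.15, 0.22, 0.14} → pass.
Gri (methods 1·3): 0.49 vs {0.25, 0.23, 0.15, 0.19} → pass.
Gri (methods 2·3): 0.39 vs {0.21, 0.29, 0.17, 0.27} → pass.
IT (methods 1·2): 0.60 vs {0.47, 0.40, 0.14, 0.22} → pass.
IT (methods 1·3): 0.55 vs {0.48, 0.37, 0.19, 0.15} → pass.
IT (methods 2·3): 0.73 vs {0.59, 0.60, 0.27, 0.17} → pass.
3 of 9 fail.

3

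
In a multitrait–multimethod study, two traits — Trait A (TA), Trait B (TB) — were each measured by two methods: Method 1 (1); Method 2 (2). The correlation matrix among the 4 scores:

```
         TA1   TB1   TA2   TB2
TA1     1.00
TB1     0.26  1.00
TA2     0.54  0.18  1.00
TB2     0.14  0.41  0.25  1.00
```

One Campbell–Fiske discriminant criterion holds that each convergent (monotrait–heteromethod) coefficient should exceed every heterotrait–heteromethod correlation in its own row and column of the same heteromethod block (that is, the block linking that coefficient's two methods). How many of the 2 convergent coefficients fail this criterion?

0

Each convergent coefficient versus the relevant comparison correlations:
TA (methods 1·2): 0.54 vs {0.14, 0.18} → pass.
TB (methods 1·2): 0.41 vs {0.18, 0.14} → pass.
0 of 2 fail.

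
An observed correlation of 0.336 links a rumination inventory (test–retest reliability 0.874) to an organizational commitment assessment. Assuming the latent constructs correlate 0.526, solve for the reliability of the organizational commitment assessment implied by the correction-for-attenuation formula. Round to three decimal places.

r_true = r_obs / √(r_xx · r_yy) ⇒ 0.526 = 0.336 / √(0.874 · r_yy).
√(0.874 · r_yy) = 0.336 / 0.526 = 0.6388; 0.874 · r_yy = 0.4081; r_yy = 0.4081 / 0.874 ≈ 0.467.

0.467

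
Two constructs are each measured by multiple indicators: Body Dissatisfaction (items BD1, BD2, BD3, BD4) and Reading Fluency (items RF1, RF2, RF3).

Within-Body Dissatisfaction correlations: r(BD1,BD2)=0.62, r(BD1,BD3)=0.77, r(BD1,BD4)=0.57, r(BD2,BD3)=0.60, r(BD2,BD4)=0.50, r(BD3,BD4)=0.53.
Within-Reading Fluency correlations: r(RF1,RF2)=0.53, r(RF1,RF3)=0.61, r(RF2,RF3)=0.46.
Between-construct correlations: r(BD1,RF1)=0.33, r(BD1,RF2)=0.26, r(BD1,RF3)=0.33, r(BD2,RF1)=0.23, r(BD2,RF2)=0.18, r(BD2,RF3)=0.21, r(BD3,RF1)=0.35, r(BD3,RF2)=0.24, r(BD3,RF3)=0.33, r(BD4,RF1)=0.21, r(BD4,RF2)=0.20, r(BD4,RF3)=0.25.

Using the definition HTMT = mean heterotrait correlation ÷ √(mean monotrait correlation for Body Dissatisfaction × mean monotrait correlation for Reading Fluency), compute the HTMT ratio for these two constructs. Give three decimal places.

0.460

Between-construct mean = 3.12/12 = 0.2600.
Mean within-BD = 3.59/6 = 0.5983; mean within-RF = 1.60/3 = 0.5333.
Geometric mean = √(0.5983 × 0.5333) = 0.5649.
HTMT = 0.2600 / 0.5649 = 0.460.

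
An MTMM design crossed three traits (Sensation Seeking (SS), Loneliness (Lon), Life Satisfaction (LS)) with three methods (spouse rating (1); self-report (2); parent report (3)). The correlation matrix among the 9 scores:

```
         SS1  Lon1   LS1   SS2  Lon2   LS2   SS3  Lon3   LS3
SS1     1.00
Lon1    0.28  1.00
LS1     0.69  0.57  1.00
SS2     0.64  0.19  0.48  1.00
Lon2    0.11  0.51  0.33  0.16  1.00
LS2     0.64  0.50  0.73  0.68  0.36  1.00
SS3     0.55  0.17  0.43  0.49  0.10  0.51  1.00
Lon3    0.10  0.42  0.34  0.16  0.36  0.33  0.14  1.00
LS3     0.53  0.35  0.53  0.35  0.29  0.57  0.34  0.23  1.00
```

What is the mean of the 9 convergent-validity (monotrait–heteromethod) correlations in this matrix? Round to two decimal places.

Convergent values: 0.64, 0.55, 0.49, 0.51, 0.42, 0.36, 0.73, 0.53, 0.57; mean = 4.80/9 = 0.53.

0.53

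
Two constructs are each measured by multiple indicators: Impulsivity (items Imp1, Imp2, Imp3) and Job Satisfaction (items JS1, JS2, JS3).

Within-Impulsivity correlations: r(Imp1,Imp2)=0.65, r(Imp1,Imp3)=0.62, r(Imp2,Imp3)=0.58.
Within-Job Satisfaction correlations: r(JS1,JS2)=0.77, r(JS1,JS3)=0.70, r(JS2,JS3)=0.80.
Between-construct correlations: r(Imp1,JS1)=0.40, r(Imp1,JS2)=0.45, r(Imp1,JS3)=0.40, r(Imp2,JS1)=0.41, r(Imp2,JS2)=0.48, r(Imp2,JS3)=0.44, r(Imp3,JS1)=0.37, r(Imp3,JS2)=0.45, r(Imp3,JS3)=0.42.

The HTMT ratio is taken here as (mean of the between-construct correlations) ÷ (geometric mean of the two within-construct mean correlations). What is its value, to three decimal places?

0.621

Mean heterotrait r = 3.82/9 = 0.4244.
Mean within-Imp = 1.85/3 = 0.6167; mean within-JS = 2.27/3 = 0.7567.
Geometric mean = √(0.6167 × 0.7567) = 0.6831.
HTMT = 0.4244 / 0.6831 = 0.621.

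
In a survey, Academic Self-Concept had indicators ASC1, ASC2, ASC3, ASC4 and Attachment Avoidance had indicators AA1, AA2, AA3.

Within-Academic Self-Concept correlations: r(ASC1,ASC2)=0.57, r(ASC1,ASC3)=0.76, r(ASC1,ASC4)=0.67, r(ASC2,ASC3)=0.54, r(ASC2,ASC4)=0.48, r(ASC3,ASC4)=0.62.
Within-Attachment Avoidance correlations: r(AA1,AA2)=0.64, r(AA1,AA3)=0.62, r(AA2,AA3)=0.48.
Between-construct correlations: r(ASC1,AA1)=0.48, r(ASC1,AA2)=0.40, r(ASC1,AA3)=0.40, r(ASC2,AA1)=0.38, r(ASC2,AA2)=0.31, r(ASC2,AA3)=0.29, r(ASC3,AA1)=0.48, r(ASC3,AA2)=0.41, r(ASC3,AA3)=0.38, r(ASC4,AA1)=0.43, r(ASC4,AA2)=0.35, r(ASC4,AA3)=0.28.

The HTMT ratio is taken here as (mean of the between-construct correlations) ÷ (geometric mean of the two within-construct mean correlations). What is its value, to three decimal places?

0.645

Mean heterotrait r = 4.59/12 = 0.3825.
Mean within-ASC = 3.64/6 = 0.6067; mean within-AA = 1.74/3 = 0.5800.
Geometric mean = √(0.6067 × 0.5800) = 0.5932.
HTMT = 0.3825 / 0.5932 = 0.645.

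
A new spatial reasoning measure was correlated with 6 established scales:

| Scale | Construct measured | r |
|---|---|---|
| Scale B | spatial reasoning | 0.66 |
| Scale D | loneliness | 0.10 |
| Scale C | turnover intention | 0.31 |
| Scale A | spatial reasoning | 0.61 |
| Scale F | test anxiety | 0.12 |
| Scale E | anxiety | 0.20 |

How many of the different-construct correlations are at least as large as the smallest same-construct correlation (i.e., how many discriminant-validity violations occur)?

0

Convergent (same construct = spatial reasoning): Scale B, Scale A.
Smallest convergent = 0.61. Discriminant values: 0.10, 0.31, 0.12, 0.20; count ≥ 0.61 → 0.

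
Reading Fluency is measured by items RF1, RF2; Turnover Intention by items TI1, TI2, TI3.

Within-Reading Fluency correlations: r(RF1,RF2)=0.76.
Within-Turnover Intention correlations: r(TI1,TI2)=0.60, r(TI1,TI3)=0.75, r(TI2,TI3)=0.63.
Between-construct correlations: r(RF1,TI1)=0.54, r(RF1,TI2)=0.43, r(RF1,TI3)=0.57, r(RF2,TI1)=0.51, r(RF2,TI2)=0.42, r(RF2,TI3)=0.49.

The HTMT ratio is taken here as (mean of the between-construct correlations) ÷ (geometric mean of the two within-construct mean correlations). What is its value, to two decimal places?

0.70

Mean heterotrait r = 2.96/6 = 0.4933.
Mean within-RF = 0.76/1 = 0.7600; mean within-TI = 1.98/3 = 0.6600.
Geometric mean = √(0.7600 × 0.6600) = 0.7082.
HTMT = 0.4933 / 0.7082 = 0.70.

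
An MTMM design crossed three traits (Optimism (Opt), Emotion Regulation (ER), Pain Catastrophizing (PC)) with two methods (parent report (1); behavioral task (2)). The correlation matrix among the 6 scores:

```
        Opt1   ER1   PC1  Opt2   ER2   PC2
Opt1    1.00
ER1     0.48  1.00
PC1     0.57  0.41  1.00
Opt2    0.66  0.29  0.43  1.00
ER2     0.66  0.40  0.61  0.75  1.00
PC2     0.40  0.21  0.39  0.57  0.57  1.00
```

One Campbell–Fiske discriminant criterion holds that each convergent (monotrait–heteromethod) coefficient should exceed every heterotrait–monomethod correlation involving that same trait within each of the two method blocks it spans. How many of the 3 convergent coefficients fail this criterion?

3

Checking each validity diagonal entry against its comparison values:
Opt (methods 1·2): 0.66 vs {0.48, 0.75, 0.57, 0.57} → fail.
ER (methods 1·2): 0.40 vs {0.48, 0.75, 0.41, 0.57} → fail.
PC (methods 1·2): 0.39 vs {0.57, 0.57, 0.41, 0.57} → fail.
3 of 3 fail.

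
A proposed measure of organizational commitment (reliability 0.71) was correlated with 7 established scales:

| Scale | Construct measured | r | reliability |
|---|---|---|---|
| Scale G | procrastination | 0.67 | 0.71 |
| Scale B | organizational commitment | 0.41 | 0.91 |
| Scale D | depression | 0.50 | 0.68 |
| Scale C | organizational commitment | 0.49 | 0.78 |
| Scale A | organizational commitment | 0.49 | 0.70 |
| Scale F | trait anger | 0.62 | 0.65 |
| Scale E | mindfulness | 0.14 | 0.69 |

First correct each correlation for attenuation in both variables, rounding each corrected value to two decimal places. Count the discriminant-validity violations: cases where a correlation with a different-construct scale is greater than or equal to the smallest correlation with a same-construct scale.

3

Disattenuated r (r / √(r_scale · r_new)):
  Scale G (disc): 0.67 / √(0.71·0.71) = 0.94
  Scale B (conv): 0.41 / √(0.91·0.71) = 0.51
  Scale D (disc): 0.50 / √(0.68·0.71) = 0.72
  Scale C (conv): 0.49 / √(0.78·0.71) = 0.66
  Scale A (conv): 0.49 / √(0.70·0.71) = 0.70
  Scale F (disc): 0.62 / √(0.65·0.71) = 0.91
  Scale E (disc): 0.14 / √(0.69·0.71) = 0.20
Smallest convergent = 0.51. Discriminant values: 0.94, 0.72, 0.91, 0.20; count ≥ 0.51 → 3.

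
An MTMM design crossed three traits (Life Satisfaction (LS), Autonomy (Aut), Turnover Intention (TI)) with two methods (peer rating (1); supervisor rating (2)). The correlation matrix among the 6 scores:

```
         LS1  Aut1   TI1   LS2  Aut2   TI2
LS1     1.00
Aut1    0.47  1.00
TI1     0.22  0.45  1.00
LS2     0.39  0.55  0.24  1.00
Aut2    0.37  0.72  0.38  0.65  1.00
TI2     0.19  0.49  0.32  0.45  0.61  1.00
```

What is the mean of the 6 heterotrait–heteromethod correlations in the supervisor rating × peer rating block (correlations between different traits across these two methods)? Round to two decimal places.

HTHM values (method 2 × method 1): 0.55, 0.24, 0.37, 0.38, 0.19, 0.49; mean = 2.22/6 = 0.37.

0.37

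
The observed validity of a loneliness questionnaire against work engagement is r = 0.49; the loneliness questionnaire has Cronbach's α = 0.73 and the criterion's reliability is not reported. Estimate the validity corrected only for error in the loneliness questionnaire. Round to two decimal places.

0.57

Single correction: r_c = r_obs / √r_xx = 0.49 / √0.73 = 0.49 / 0.8544 ≈ 0.57.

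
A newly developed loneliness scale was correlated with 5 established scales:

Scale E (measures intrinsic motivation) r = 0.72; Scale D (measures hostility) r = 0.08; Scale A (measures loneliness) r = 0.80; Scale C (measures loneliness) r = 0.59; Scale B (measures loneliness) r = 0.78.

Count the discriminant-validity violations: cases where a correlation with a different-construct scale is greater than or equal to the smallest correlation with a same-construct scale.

Convergent (same construct = loneliness): Scale A, Scale C, Scale B.
Smallest convergent = 0.59. Discriminant values: 0.72, 0.08; count ≥ 0.59 → 1.

1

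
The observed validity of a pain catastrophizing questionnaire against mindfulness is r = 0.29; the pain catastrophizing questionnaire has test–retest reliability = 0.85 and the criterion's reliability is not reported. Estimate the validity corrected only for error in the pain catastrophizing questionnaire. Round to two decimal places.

0.31

Single correction: r_c = r_obs / √r_xx = 0.29 / √0.85 = 0.29 / 0.9220 ≈ 0.31.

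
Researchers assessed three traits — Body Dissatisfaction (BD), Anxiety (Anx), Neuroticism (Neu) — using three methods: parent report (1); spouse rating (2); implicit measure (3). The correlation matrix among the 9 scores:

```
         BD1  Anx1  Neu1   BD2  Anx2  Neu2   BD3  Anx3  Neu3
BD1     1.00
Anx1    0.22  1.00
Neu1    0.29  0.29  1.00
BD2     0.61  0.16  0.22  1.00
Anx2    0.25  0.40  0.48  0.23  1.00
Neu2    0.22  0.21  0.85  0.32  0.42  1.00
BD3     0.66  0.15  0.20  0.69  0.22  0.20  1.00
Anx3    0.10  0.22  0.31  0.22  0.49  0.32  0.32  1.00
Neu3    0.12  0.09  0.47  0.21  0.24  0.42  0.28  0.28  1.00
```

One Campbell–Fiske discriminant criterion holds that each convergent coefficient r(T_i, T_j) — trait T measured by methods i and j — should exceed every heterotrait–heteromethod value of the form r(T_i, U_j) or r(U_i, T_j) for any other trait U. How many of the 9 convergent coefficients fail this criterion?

2

Checking each validity diagonal entry against its comparison values:
BD (methods 1·2): 0.61 vs {0.25, 0.16, 0.22, 0.22} → pass.
BD (methods 1·3): 0.66 vs {0.10, 0.15, 0.12, 0.20} → pass.
BD (methods 2·3): 0.69 vs {0.22, 0.22, 0.21, 0.20} → pass.
Anx (methods 1·2): 0.40 vs {0.16, 0.25, 0.21, 0.48} → fail.
Anx (methods 1·3): 0.22 vs {0.15, 0.10, 0.09, 0.31} → fail.
Anx (methods 2·3): 0.49 vs {0.22, 0.22, 0.24, 0.32} → pass.
Neu (methods 1·2): 0.85 vs {0.22, 0.22, 0.48, 0.21} → pass.
Neu (methods 1·3): 0.47 vs {0.20, 0.12, 0.31, 0.09} → pass.
Neu (methods 2·3): 0.42 vs {0.20, 0.21, 0.32, 0.24} → pass.
2 of 9 fail.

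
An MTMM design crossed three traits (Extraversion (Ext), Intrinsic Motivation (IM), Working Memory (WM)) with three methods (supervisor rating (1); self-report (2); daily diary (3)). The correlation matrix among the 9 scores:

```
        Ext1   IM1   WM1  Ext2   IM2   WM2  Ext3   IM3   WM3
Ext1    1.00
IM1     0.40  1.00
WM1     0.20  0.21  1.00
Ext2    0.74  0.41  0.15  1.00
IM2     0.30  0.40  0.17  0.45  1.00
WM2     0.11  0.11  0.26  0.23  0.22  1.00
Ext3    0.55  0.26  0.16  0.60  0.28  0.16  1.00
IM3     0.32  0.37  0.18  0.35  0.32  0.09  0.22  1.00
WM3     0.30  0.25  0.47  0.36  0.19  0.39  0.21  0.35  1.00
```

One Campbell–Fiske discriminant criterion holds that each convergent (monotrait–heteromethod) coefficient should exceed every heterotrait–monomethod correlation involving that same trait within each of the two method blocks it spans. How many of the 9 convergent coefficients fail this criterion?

3

Checking each validity diagonal entry against its comparison values:
Ext (methods 1·2): 0.74 vs {0.40, 0.45, 0.20, 0.23} → pass.
Ext (methods 1·3): 0.55 vs {0.40, 0.22, 0.20, 0.21} → pass.
Ext (methods 2·3): 0.60 vs {0.45, 0.22, 0.23, 0.21} → pass.
IM (methods 1·2): 0.40 vs {0.40, 0.45, 0.21, 0.22} → fail.
IM (methods 1·3): 0.37 vs {0.40, 0.22, 0.21, 0.35} → fail.
IM (methods 2·3): 0.32 vs {0.45, 0.22, 0.22, 0.35} → fail.
WM (methods 1·2): 0.26 vs {0.20, 0.23, 0.21, 0.22} → pass.
WM (methods 1·3): 0.47 vs {0.20, 0.21, 0.21, 0.35} → pass.
WM (methods 2·3): 0.39 vs {0.23, 0.21, 0.22, 0.35} → pass.
3 of 9 fail.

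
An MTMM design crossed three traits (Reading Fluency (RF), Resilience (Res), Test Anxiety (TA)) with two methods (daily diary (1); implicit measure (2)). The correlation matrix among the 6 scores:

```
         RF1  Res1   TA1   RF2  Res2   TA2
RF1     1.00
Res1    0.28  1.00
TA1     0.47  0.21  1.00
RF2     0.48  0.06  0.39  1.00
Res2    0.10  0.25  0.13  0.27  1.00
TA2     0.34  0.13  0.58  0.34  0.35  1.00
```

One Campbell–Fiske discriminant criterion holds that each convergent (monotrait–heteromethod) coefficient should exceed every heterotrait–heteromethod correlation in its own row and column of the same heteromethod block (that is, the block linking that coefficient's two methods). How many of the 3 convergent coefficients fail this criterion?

0

Each convergent coefficient versus the relevant comparison correlations:
RF (methods 1·2): 0.48 vs {0.10, 0.06, 0.34, 0.39} → pass.
Res (methods 1·2): 0.25 vs {0.06, 0.10, 0.13, 0.13} → pass.
TA (methods 1·2): 0.58 vs {0.39, 0.34, 0.13, 0.13} → pass.
0 of 3 fail.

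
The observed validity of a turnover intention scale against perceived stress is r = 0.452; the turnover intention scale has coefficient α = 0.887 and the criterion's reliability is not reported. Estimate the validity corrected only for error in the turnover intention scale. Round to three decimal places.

0.480

Single correction: r_c = r_obs / √r_xx = 0.452 / √0.887 = 0.452 / 0.9418 ≈ 0.480.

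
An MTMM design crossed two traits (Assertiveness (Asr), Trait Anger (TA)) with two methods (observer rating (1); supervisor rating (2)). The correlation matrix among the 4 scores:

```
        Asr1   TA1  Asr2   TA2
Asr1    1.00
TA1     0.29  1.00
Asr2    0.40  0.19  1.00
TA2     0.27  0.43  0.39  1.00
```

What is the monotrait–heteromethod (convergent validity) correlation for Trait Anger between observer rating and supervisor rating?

Same trait (TA), different methods: r(TA1, TA2) = 0.43.

0.43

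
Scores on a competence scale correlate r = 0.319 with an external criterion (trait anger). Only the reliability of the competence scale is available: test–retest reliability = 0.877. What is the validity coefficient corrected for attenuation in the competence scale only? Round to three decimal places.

Single correction: r_c = r_obs / √r_xx = 0.319 / √0.877 = 0.319 / 0.9365 ≈ 0.341.

0.341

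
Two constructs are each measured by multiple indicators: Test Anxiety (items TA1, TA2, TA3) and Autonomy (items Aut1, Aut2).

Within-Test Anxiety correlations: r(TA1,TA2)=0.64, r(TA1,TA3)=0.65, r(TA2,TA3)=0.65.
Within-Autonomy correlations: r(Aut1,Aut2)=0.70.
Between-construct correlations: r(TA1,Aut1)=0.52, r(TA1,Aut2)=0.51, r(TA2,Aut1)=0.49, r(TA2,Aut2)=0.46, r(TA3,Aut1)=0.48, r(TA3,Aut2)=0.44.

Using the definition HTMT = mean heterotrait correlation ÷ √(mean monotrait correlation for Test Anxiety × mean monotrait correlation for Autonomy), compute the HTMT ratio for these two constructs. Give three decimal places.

0.718

Between-construct mean = 2.90/6 = 0.4833.
Mean within-TA = 1.94/3 = 0.6467; mean within-Aut = 0.70/1 = 0.7000.
Geometric mean = √(0.6467 × 0.7000) = 0.6728.
HTMT = 0.4833 / 0.6728 = 0.718.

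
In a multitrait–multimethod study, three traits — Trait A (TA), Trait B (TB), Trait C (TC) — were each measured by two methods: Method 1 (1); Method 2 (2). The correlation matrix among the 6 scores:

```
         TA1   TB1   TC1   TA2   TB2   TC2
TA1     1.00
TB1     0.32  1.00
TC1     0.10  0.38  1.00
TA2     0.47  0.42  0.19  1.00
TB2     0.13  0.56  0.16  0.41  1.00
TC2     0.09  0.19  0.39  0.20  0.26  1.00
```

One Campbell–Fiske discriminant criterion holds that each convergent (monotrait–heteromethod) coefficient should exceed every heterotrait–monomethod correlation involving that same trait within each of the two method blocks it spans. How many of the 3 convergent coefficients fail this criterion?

0

Checking each validity diagonal entry against its comparison values:
TA (methods 1·2): 0.47 vs {0.32, 0.41, 0.10, 0.20} → pass.
TB (methods 1·2): 0.56 vs {0.32, 0.41, 0.38, 0.26} → pass.
TC (methods 1·2): 0.39 vs {0.10, 0.20, 0.38, 0.26} → pass.
0 of 3 fail.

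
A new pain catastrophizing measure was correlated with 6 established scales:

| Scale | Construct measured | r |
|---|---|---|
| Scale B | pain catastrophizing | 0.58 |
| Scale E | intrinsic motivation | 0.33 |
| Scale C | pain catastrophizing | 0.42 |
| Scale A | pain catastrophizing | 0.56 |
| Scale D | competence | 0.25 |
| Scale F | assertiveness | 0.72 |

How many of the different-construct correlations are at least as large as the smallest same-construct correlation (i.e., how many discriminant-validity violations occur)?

Convergent (same construct = pain catastrophizing): Scale B, Scale C, Scale A.
Smallest convergent = 0.42. Discriminant values: 0.33, 0.25, 0.72; count ≥ 0.42 → 1.

1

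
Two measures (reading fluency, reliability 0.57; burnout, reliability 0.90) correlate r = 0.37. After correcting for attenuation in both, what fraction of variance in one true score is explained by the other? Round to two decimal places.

0.27

Disattenuated r = 0.37 / √(0.57 × 0.90) = 0.37 / 0.7162 = 0.5166.
Shared true-score variance = 0.5166² = 0.2669 ≈ 0.27.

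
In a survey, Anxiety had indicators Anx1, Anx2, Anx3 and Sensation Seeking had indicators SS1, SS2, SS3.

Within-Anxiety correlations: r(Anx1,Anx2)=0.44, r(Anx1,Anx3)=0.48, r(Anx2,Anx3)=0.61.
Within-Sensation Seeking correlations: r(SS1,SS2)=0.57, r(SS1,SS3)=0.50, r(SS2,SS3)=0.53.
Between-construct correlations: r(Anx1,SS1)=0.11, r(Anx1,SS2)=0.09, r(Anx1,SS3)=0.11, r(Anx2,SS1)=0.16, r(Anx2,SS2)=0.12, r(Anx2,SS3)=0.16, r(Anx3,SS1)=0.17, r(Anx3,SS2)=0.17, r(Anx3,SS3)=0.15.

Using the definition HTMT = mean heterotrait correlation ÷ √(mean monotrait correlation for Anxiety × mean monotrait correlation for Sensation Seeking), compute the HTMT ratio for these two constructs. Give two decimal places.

Between-construct mean = 1.24/9 = 0.1378.
Mean within-Anx = 1.53/3 = 0.5100; mean within-SS = 1.60/3 = 0.5333.
Geometric mean = √(0.5100 × 0.5333) = 0.5215.
HTMT = 0.1378 / 0.5215 = 0.26.

0.26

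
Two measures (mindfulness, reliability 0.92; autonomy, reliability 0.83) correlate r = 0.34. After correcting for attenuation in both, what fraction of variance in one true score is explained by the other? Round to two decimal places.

0.15

Disattenuated r = 0.34 / √(0.92 × 0.83) = 0.34 / 0.8738 = 0.3891.
Shared true-score variance = 0.3891² = 0.1514 ≈ 0.15.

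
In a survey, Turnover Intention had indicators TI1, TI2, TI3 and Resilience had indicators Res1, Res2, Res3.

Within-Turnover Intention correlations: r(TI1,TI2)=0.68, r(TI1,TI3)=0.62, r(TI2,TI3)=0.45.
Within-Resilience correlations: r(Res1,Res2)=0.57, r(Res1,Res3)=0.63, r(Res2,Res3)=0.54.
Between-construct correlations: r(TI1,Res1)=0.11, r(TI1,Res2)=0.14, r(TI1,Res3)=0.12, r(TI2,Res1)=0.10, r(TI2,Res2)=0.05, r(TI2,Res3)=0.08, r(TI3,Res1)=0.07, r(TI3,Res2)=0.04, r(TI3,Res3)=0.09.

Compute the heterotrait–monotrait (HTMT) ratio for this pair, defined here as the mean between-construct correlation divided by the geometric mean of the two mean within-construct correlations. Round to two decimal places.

Between-construct mean = 0.80/9 = 0.0889.
Mean within-TI = 1.75/3 = 0.5833; mean within-Res = 1.74/3 = 0.5800.
Geometric mean = √(0.5833 × 0.5800) = 0.5816.
HTMT = 0.0889 / 0.5816 = 0.15.

0.15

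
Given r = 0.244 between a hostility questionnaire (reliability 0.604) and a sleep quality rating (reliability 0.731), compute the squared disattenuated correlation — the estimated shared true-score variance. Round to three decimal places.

0.135

Disattenuated r = 0.244 / √(0.604 × 0.731) = 0.244 / 0.6645 = 0.3672.
Shared true-score variance = 0.3672² = 0.1348 ≈ 0.135.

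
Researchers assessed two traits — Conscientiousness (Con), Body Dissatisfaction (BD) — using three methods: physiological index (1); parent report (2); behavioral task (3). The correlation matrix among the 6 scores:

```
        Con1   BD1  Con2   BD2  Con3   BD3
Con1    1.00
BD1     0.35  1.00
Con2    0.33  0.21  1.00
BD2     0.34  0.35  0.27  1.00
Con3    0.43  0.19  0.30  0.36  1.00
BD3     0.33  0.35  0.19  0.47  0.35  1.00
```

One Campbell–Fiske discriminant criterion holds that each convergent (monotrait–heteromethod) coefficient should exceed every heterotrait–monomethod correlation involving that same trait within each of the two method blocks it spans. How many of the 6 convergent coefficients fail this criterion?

4

Checking each validity diagonal entry against its comparison values:
Con (methods 1·2): 0.33 vs {0.35, 0.27} → fail.
Con (methods 1·3): 0.43 vs {0.35, 0.35} → pass.
Con (methods 2·3): 0.30 vs {0.27, 0.35} → fail.
BD (methods 1·2): 0.35 vs {0.35, 0.27} → fail.
BD (methods 1·3): 0.35 vs {0.35, 0.35} → fail.
BD (methods 2·3): 0.47 vs {0.27, 0.35} → pass.
4 of 6 fail.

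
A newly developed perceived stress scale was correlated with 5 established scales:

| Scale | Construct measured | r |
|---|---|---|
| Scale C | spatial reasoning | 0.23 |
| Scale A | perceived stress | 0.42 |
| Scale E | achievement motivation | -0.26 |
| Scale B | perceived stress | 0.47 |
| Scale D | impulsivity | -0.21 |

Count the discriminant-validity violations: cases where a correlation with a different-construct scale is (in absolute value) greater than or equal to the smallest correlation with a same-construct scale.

Convergent (same construct = perceived stress): Scale A, Scale B.
Smallest convergent = 0.42. Discriminant |r|: 0.23, 0.26, 0.21; count ≥ 0.42 → 0.

0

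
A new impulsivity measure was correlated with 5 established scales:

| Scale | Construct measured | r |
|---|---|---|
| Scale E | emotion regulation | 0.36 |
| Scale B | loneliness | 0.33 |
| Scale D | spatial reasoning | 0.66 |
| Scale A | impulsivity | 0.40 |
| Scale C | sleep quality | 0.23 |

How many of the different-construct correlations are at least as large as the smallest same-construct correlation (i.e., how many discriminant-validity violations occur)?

1

Convergent (same construct = impulsivity): Scale A.
Smallest convergent = 0.40. Discriminant values: 0.36, 0.33, 0.66, 0.23; count ≥ 0.40 → 1.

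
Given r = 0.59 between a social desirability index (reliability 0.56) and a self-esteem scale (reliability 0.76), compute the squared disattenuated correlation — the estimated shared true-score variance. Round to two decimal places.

0.82

Disattenuated r = 0.59 / √(0.56 × 0.76) = 0.59 / 0.6524 = 0.9044.
Shared true-score variance = 0.9044² = 0.8179 ≈ 0.82.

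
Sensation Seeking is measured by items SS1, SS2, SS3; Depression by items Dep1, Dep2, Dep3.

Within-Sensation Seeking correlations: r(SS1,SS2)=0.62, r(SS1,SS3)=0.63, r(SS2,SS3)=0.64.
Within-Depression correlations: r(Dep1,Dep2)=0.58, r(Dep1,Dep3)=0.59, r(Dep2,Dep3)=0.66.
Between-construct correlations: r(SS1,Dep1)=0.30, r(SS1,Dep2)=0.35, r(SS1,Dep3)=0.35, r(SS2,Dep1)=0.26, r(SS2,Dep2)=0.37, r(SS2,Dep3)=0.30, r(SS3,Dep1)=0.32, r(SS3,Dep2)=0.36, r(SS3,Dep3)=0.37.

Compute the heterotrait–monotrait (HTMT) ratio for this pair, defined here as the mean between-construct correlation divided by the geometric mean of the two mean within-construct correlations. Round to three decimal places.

0.534

Between-construct mean = 2.98/9 = 0.3311.
Mean within-SS = 1.89/3 = 0.6300; mean within-Dep = 1.83/3 = 0.6100.
Geometric mean = √(0.6300 × 0.6100) = 0.6199.
HTMT = 0.3311 / 0.6199 = 0.534.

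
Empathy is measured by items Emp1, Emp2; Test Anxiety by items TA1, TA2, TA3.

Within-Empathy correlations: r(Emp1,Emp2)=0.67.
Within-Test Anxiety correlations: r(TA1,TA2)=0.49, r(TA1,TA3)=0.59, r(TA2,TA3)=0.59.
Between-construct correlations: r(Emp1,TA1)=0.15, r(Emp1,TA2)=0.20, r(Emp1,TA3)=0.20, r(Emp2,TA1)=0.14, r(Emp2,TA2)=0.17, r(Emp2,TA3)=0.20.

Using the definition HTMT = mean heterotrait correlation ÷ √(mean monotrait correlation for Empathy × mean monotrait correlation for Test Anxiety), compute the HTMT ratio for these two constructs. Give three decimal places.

0.289

Mean between = 1.06/6 = 0.1767.
Mean within-Emp = 0.67/1 = 0.6700; mean within-TA = 1.67/3 = 0.5567.
Geometric mean = √(0.6700 × 0.5567) = 0.6107.
HTMT = 0.1767 / 0.6107 = 0.289.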